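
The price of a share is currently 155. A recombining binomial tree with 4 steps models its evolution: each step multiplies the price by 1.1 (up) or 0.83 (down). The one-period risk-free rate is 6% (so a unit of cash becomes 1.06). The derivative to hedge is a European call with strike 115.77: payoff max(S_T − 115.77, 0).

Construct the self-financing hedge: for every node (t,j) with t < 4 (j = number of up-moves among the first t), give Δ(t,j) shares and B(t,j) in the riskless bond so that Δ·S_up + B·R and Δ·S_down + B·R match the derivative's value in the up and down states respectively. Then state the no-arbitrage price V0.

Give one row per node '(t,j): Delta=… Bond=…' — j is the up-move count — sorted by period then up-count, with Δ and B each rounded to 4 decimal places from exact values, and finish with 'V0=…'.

(0,0): Delta=0.9779 Bond=-88.0937
(1,0): Delta=0.8683 Bond=-79.2865
(1,1): Delta=0.9922 Bond=-95.8303
(2,0): Delta=0.3744 Bond=-31.3073
(2,1): Delta=0.9331 Bond=-93.2152
(2,2): Delta=1.0000 Bond=-103.0349
(3,0): Delta=0.0000 Bond=0.0000
(3,1): Delta=0.4236 Bond=-38.9572
(3,2): Delta=1.0000 Bond=-109.2170
(3,3): Delta=1.0000 Bond=-109.2170
V0=63.4758

Since d<R<u, set p* = (R−d)/(u−d) = 0.8519; price each node as the discounted p*-expectation of its children.
Payoff layer (t=4): V(4,0)=0.0000, V(4,1)=0.0000, V(4,2)=13.4332, V(4,3)=55.4632, V(4,4)=111.1655
  t=3,j=0: stock 88.6270 → up 97.4897 (V=0.0000), down 73.5604 (V=0.0000). Price 0.0000; hedge Δ=0.0000, bond B=0.0000.
  t=3,j=1: stock 117.4574 → up 129.2032 (V=13.4332), down 97.4897 (V=0.0000). Price 10.7954; hedge Δ=0.4236, bond B=-38.9572.
  t=3,j=2: stock 155.6665 → up 171.2332 (V=55.4632), down 129.2032 (V=13.4332). Price 46.4495; hedge Δ=1.0000, bond B=-109.2170.
  t=3,j=3: stock 206.3050 → up 226.9355 (V=111.1655), down 171.2332 (V=55.4632). Price 97.0880; hedge Δ=1.0000, bond B=-109.2170.
  t=2,j=0: stock 106.7795 → up 117.4575 (V=10.7954), down 88.6270 (V=0.0000). Price 8.6755; hedge Δ=0.3744, bond B=-31.3073.
  t=2,j=1: stock 141.5150 → up 155.6665 (V=46.4495), down 117.4574 (V=10.7954). Price 38.8372; hedge Δ=0.9331, bond B=-93.2152.
  t=2,j=2: stock 187.5500 → up 206.3050 (V=97.0880), down 155.6665 (V=46.4495). Price 84.5151; hedge Δ=1.0000, bond B=-103.0349.
  t=1,j=0: stock 128.6500 → up 141.5150 (V=38.8372), down 106.7795 (V=8.6755). Price 32.4234; hedge Δ=0.8683, bond B=-79.2865.
  t=1,j=1: stock 170.5000 → up 187.5500 (V=84.5151), down 141.5150 (V=38.8372). Price 73.3472; hedge Δ=0.9922, bond B=-95.8303.
  t=0,j=0: stock 155.0000 → up 170.5000 (V=73.3472), down 128.6500 (V=32.4234). Price 63.4758; hedge Δ=0.9779, bond B=-88.0937.
Root portfolio cost Δ·155+B reproduces V0=63.4758.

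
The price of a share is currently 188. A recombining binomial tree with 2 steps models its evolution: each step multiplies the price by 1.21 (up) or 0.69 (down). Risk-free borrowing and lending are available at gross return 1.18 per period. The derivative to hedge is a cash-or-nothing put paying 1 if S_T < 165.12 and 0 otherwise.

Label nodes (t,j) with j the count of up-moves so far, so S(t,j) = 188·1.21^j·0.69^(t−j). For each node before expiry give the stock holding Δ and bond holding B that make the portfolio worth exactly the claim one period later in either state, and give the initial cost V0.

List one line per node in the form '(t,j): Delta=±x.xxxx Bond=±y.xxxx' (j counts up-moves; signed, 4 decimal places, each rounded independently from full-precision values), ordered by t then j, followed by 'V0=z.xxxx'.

The replicating-portfolio and risk-neutral prices coincide; use p* = (1.18−0.69)/(1.21−0.69) = 0.9423 for the latter.
At expiry t=2: V(2,0)=1.0000, V(2,1)=1.0000, V(2,2)=0.0000
Node (1,0) S=129.7200: V=(p*·1.0000+(1−p*)·1.0000)/1.18=0.8475; Δ=(1.0000−1.0000)/(156.9612−89.5068)=0.0000; B=V−Δ·S=0.8475
Node (1,1) S=227.4800: V=(p*·0.0000+(1−p*)·1.0000)/1.18=0.0489; Δ=(0.0000−1.0000)/(275.2508−156.9612)=-0.0085; B=V−Δ·S=1.9720
Node (0,0) S=188.0000: V=(p*·0.0489+(1−p*)·0.8475)/1.18=0.0805; Δ=(0.0489−0.8475)/(227.4800−129.7200)=-0.0082; B=V−Δ·S=1.6162
Check: Δ(0,0)·S0 + B(0,0) = 0.0805 = V0.

(0,0): Delta=-0.0082 Bond=1.6162
(1,0): Delta=0.0000 Bond=0.8475
(1,1): Delta=-0.0085 Bond=1.9720
V0=0.0805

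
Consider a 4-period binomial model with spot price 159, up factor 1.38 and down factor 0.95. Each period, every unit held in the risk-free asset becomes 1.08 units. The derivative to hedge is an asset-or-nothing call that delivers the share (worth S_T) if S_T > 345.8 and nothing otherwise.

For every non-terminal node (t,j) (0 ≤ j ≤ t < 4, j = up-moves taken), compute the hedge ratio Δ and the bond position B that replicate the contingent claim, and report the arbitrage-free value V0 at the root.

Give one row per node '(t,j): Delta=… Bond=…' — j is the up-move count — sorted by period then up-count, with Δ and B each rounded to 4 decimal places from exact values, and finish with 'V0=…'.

The replicating-portfolio and risk-neutral prices coincide; use p* = (1.08−0.95)/(1.38−0.95) = 0.3023 for the latter.
Terminal payoffs: V(4,0)=0.0000, V(4,1)=0.0000, V(4,2)=0.0000, V(4,3)=396.9703, V(4,4)=576.6516
(3,0): S=136.3226. Δ = (V_up−V_dn)/(S_up−S_dn) = (0.0000−0.0000)/(188.1252−129.5065) = 0.0000. V = [p*·0.0000 + (1−p*)·0.0000]/1.08 = 0.0000. B = V − Δ·S = 0.0000.
(3,1): S=198.0265. Δ = (V_up−V_dn)/(S_up−S_dn) = (0.0000−0.0000)/(273.2766−188.1252) = 0.0000. V = [p*·0.0000 + (1−p*)·0.0000]/1.08 = 0.0000. B = V − Δ·S = 0.0000.
(3,2): S=287.6596. Δ = (V_up−V_dn)/(S_up−S_dn) = (396.9703−0.0000)/(396.9703−273.2766) = 3.2093. V = [p*·396.9703 + (1−p*)·0.0000]/1.08 = 111.1243. B = V − Δ·S = -812.0624.
(3,3): S=417.8634. Δ = (V_up−V_dn)/(S_up−S_dn) = (576.6516−396.9703)/(576.6516−396.9703) = 1.0000. V = [p*·576.6516 + (1−p*)·396.9703]/1.08 = 417.8634. B = V − Δ·S = 0.0000.
(2,0): S=143.4975. Δ = (V_up−V_dn)/(S_up−S_dn) = (0.0000−0.0000)/(198.0265−136.3226) = 0.0000. V = [p*·0.0000 + (1−p*)·0.0000]/1.08 = 0.0000. B = V − Δ·S = 0.0000.
(2,1): S=208.4490. Δ = (V_up−V_dn)/(S_up−S_dn) = (111.1243−0.0000)/(287.6596−198.0265) = 1.2398. V = [p*·111.1243 + (1−p*)·0.0000]/1.08 = 31.1072. B = V − Δ·S = -227.3215.
(2,2): S=302.7996. Δ = (V_up−V_dn)/(S_up−S_dn) = (417.8634−111.1243)/(417.8634−287.6596) = 2.3558. V = [p*·417.8634 + (1−p*)·111.1243]/1.08 = 188.7587. B = V − Δ·S = -524.5881.
(1,0): S=151.0500. Δ = (V_up−V_dn)/(S_up−S_dn) = (31.1072−0.0000)/(208.4490−143.4975) = 0.4789. V = [p*·31.1072 + (1−p*)·0.0000]/1.08 = 8.7079. B = V − Δ·S = -63.6344.
(1,1): S=219.4200. Δ = (V_up−V_dn)/(S_up−S_dn) = (188.7587−31.1072)/(302.7996−208.4490) = 1.6709. V = [p*·188.7587 + (1−p*)·31.1072]/1.08 = 72.9345. B = V − Δ·S = -293.6970.
(0,0): S=159.0000. Δ = (V_up−V_dn)/(S_up−S_dn) = (72.9345−8.7079)/(219.4200−151.0500) = 0.9394. V = [p*·72.9345 + (1−p*)·8.7079]/1.08 = 26.0419. B = V − Δ·S = -123.3224.
Check: Δ(0,0)·S0 + B(0,0) = 26.0419 = V0.

(0,0): Delta=0.9394 Bond=-123.3224
(1,0): Delta=0.4789 Bond=-63.6344
(1,1): Delta=1.6709 Bond=-293.6970
(2,0): Delta=0.0000 Bond=0.0000
(2,1): Delta=1.2398 Bond=-227.3215
(2,2): Delta=2.3558 Bond=-524.5881
(3,0): Delta=0.0000 Bond=0.0000
(3,1): Delta=0.0000 Bond=0.0000
(3,2): Delta=3.2093 Bond=-812.0624
(3,3): Delta=1.0000 Bond=0.0000
V0=26.0419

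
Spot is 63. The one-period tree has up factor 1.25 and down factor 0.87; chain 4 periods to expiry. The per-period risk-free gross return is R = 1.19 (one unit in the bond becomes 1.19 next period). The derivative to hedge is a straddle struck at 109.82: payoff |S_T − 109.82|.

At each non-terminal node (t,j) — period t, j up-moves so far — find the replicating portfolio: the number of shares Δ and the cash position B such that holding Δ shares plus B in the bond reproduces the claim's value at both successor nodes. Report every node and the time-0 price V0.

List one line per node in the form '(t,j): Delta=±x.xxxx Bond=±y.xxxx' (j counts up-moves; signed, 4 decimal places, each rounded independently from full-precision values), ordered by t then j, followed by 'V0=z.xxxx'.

(0,0): Delta=0.3023 Bond=-5.2177
(1,0): Delta=-1.0000 Bond=65.1689
(1,1): Delta=0.4722 Bond=-19.5924
(2,0): Delta=-1.0000 Bond=77.5510
(2,1): Delta=-1.0000 Bond=77.5510
(2,2): Delta=0.6644 Bond=-42.2273
(3,0): Delta=-1.0000 Bond=92.2857
(3,1): Delta=-1.0000 Bond=92.2857
(3,2): Delta=-1.0000 Bond=92.2857
(3,3): Delta=0.8816 Bond=-76.9760
V0=13.8259

No-arbitrage ⇒ martingale measure with p* = (R−d)/(u−d) = 0.8421.
Terminal values V(4,·): V(4,0)=73.7275, V(4,1)=57.9629, V(4,2)=35.3127, V(4,3)=2.7692, V(4,4)=43.9886
Node (3,0) S=41.4857: V=(p*·57.9629+(1−p*)·73.7275)/1.19=50.8000; Δ=(57.9629−73.7275)/(51.8571−36.0925)=-1.0000; B=V−Δ·S=92.2857
Node (3,1) S=59.6059: V=(p*·35.3127+(1−p*)·57.9629)/1.19=32.6798; Δ=(35.3127−57.9629)/(74.5073−51.8571)=-1.0000; B=V−Δ·S=92.2857
Node (3,2) S=85.6406: V=(p*·2.7692+(1−p*)·35.3127)/1.19=6.6451; Δ=(2.7692−35.3127)/(107.0508−74.5073)=-1.0000; B=V−Δ·S=92.2857
Node (3,3) S=123.0469: V=(p*·43.9886+(1−p*)·2.7692)/1.19=31.4960; Δ=(43.9886−2.7692)/(153.8086−107.0508)=0.8816; B=V−Δ·S=-76.9760
Node (2,0) S=47.6847: V=(p*·32.6798+(1−p*)·50.8000)/1.19=29.8663; Δ=(32.6798−50.8000)/(59.6059−41.4857)=-1.0000; B=V−Δ·S=77.5510
Node (2,1) S=68.5125: V=(p*·6.6451+(1−p*)·32.6798)/1.19=9.0385; Δ=(6.6451−32.6798)/(85.6406−59.6059)=-1.0000; B=V−Δ·S=77.5510
Node (2,2) S=98.4375: V=(p*·31.4960+(1−p*)·6.6451)/1.19=23.1699; Δ=(31.4960−6.6451)/(123.0469−85.6406)=0.6644; B=V−Δ·S=-42.2273
Node (1,0) S=54.8100: V=(p*·9.0385+(1−p*)·29.8663)/1.19=10.3589; Δ=(9.0385−29.8663)/(68.5125−47.6847)=-1.0000; B=V−Δ·S=65.1689
Node (1,1) S=78.7500: V=(p*·23.1699+(1−p*)·9.0385)/1.19=17.5955; Δ=(23.1699−9.0385)/(98.4375−68.5125)=0.4722; B=V−Δ·S=-19.5924
Node (0,0) S=63.0000: V=(p*·17.5955+(1−p*)·10.3589)/1.19=13.8259; Δ=(17.5955−10.3589)/(78.7500−54.8100)=0.3023; B=V−Δ·S=-5.2177
Root portfolio cost Δ·63+B reproduces V0=13.8259.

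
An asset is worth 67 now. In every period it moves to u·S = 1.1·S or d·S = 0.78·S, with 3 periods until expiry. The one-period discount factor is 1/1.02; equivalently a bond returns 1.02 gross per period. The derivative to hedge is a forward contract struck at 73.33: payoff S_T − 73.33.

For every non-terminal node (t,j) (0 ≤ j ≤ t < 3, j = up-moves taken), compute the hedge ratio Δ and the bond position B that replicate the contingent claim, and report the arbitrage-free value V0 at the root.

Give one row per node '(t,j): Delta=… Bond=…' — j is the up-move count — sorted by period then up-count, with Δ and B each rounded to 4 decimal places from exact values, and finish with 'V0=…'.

Under the risk-neutral measure, an up-move has probability p* = (R−d)/(u−d) = 0.7500 and values discount at R = 1.02.
Terminal values V(3,·): V(3,0)=-41.5350, V(3,1)=-28.4909, V(3,2)=-10.0954, V(3,3)=15.8470
  t=2,j=0: stock 40.7628 → up 44.8391 (V=-28.4909), down 31.7950 (V=-41.5350). Price -31.1294; hedge Δ=1.0000, bond B=-71.8922.
  t=2,j=1: stock 57.4860 → up 63.2346 (V=-10.0954), down 44.8391 (V=-28.4909). Price -14.4062; hedge Δ=1.0000, bond B=-71.8922.
  t=2,j=2: stock 81.0700 → up 89.1770 (V=15.8470), down 63.2346 (V=-10.0954). Price 9.1778; hedge Δ=1.0000, bond B=-71.8922.
  t=1,j=0: stock 52.2600 → up 57.4860 (V=-14.4062), down 40.7628 (V=-31.1294). Price -18.2225; hedge Δ=1.0000, bond B=-70.4825.
  t=1,j=1: stock 73.7000 → up 81.0700 (V=9.1778), down 57.4860 (V=-14.4062). Price 3.2175; hedge Δ=1.0000, bond B=-70.4825.
  t=0,j=0: stock 67.0000 → up 73.7000 (V=3.2175), down 52.2600 (V=-18.2225). Price -2.1005; hedge Δ=1.0000, bond B=-69.1005.
Self-financing check: at every node Δ·S+B equals the discounted successor values.

(0,0): Delta=1.0000 Bond=-69.1005
(1,0): Delta=1.0000 Bond=-70.4825
(1,1): Delta=1.0000 Bond=-70.4825
(2,0): Delta=1.0000 Bond=-71.8922
(2,1): Delta=1.0000 Bond=-71.8922
(2,2): Delta=1.0000 Bond=-71.8922
V0=-2.1005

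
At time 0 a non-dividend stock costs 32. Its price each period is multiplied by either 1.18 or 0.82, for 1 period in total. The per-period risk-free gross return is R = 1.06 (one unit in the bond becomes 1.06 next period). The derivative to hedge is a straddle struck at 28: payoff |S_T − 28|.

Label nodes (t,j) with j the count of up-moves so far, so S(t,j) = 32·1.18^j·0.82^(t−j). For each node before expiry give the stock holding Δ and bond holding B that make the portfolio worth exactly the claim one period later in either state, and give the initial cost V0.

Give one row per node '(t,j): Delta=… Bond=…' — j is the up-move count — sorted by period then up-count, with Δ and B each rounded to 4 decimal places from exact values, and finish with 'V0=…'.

No-arbitrage ⇒ martingale measure with p* = (R−d)/(u−d) = 0.6667.
Terminal values V(1,·): V(1,0)=1.7600, V(1,1)=9.7600
Node (0,0) S=32.0000: V=(p*·9.7600+(1−p*)·1.7600)/1.06=6.6918; Δ=(9.7600−1.7600)/(37.7600−26.2400)=0.6944; B=V−Δ·S=-15.5304
Self-financing check: at every node Δ·S+B equals the discounted successor values.

(0,0): Delta=0.6944 Bond=-15.5304
V0=6.6918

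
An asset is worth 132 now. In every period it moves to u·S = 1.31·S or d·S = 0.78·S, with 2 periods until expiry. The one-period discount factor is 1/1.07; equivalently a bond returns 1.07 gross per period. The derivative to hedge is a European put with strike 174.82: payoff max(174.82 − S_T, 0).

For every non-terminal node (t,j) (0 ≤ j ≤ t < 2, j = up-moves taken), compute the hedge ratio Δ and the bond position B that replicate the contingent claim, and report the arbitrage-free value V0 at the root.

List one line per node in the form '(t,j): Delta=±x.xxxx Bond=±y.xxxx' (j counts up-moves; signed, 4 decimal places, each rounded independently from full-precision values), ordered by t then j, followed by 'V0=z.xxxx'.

(0,0): Delta=-0.6221 Bond=116.3276
(1,0): Delta=-1.0000 Bond=163.3832
(1,1): Delta=-0.4358 Bond=92.2669
V0=34.2156

No-arbitrage ⇒ martingale measure with p* = (R−d)/(u−d) = 0.5472.
Terminal payoffs: V(2,0)=94.5112, V(2,1)=39.9424, V(2,2)=0.0000
(1,0): S=102.9600. Δ = (V_up−V_dn)/(S_up−S_dn) = (39.9424−94.5112)/(134.8776−80.3088) = -1.0000. V = [p*·39.9424 + (1−p*)·94.5112]/1.07 = 60.4232. B = V − Δ·S = 163.3832.
(1,1): S=172.9200. Δ = (V_up−V_dn)/(S_up−S_dn) = (0.0000−39.9424)/(226.5252−134.8776) = -0.4358. V = [p*·0.0000 + (1−p*)·39.9424]/1.07 = 16.9039. B = V − Δ·S = 92.2669.
(0,0): S=132.0000. Δ = (V_up−V_dn)/(S_up−S_dn) = (16.9039−60.4232)/(172.9200−102.9600) = -0.6221. V = [p*·16.9039 + (1−p*)·60.4232]/1.07 = 34.2156. B = V − Δ·S = 116.3276.
Each (Δ,B) replicates both successor values, so the strategy is self-financing and V0 is arbitrage-free.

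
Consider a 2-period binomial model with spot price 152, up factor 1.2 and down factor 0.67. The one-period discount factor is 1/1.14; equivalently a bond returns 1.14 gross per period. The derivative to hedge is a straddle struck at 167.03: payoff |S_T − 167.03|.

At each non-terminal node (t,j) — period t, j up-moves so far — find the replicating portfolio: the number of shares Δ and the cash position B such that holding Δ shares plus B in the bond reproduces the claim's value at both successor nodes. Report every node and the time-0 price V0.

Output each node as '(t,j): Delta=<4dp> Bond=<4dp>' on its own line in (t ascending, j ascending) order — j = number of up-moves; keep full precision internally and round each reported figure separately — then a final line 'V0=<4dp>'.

(0,0): Delta=0.0013 Bond=39.0722
(1,0): Delta=-1.0000 Bond=146.5175
(1,1): Delta=0.0727 Bond=31.5242
V0=39.2741

The replicating-portfolio and risk-neutral prices coincide; use p* = (1.14−0.67)/(1.2−0.67) = 0.8868 for the latter.
Payoff layer (t=2): V(2,0)=98.7972, V(2,1)=44.8220, V(2,2)=51.8500
Node (1,0) S=101.8400: V=(p*·44.8220+(1−p*)·98.7972)/1.14=44.6775; Δ=(44.8220−98.7972)/(122.2080−68.2328)=-1.0000; B=V−Δ·S=146.5175
Node (1,1) S=182.4000: V=(p*·51.8500+(1−p*)·44.8220)/1.14=44.7845; Δ=(51.8500−44.8220)/(218.8800−122.2080)=0.0727; B=V−Δ·S=31.5242
Node (0,0) S=152.0000: V=(p*·44.7845+(1−p*)·44.6775)/1.14=39.2741; Δ=(44.7845−44.6775)/(182.4000−101.8400)=0.0013; B=V−Δ·S=39.0722
Self-financing check: at every node Δ·S+B equals the discounted successor values.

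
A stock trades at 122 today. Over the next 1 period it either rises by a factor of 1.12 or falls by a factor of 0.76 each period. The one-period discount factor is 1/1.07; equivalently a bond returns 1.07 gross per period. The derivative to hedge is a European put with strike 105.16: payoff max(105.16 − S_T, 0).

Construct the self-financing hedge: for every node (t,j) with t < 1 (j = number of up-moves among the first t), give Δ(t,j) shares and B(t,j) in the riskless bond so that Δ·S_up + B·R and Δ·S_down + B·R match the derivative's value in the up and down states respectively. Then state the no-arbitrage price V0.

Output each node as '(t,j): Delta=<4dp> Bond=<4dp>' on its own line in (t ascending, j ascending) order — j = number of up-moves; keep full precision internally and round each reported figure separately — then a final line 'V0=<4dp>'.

(0,0): Delta=-0.2832 Bond=36.1703
V0=1.6147

The replicating-portfolio and risk-neutral prices coincide; use p* = (1.07−0.76)/(1.12−0.76) = 0.8611 for the latter.
Terminal payoffs: V(1,0)=12.4400, V(1,1)=0.0000
Node (0,0) S=122.0000: V=(p*·0.0000+(1−p*)·12.4400)/1.07=1.6147; Δ=(0.0000−12.4400)/(136.6400−92.7200)=-0.2832; B=V−Δ·S=36.1703
Each (Δ,B) replicates both successor values, so the strategy is self-financing and V0 is arbitrage-free.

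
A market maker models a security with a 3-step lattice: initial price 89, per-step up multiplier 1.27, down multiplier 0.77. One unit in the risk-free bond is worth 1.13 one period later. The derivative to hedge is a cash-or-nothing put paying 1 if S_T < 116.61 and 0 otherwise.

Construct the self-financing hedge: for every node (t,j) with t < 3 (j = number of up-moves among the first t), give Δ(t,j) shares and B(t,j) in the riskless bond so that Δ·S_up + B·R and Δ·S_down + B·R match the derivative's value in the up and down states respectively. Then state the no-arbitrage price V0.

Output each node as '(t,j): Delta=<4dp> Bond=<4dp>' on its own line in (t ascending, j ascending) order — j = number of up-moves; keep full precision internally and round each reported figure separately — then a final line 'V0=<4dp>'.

Since d<R<u, set p* = (R−d)/(u−d) = 0.7200; price each node as the discounted p*-expectation of its children.
Terminal values V(3,·): V(3,0)=1.0000, V(3,1)=1.0000, V(3,2)=1.0000, V(3,3)=0.0000
(2,0): S=52.7681. Δ = (V_up−V_dn)/(S_up−S_dn) = (1.0000−1.0000)/(67.0155−40.6314) = 0.0000. V = [p*·1.0000 + (1−p*)·1.0000]/1.13 = 0.8850. B = V − Δ·S = 0.8850.
(2,1): S=87.0331. Δ = (V_up−V_dn)/(S_up−S_dn) = (1.0000−1.0000)/(110.5320−67.0155) = 0.0000. V = [p*·1.0000 + (1−p*)·1.0000]/1.13 = 0.8850. B = V − Δ·S = 0.8850.
(2,2): S=143.5481. Δ = (V_up−V_dn)/(S_up−S_dn) = (0.0000−1.0000)/(182.3061−110.5320) = -0.0139. V = [p*·0.0000 + (1−p*)·1.0000]/1.13 = 0.2478. B = V − Δ·S = 2.2478.
(1,0): S=68.5300. Δ = (V_up−V_dn)/(S_up−S_dn) = (0.8850−0.8850)/(87.0331−52.7681) = 0.0000. V = [p*·0.8850 + (1−p*)·0.8850]/1.13 = 0.7831. B = V − Δ·S = 0.7831.
(1,1): S=113.0300. Δ = (V_up−V_dn)/(S_up−S_dn) = (0.2478−0.8850)/(143.5481−87.0331) = -0.0113. V = [p*·0.2478 + (1−p*)·0.8850]/1.13 = 0.3772. B = V − Δ·S = 1.6515.
(0,0): S=89.0000. Δ = (V_up−V_dn)/(S_up−S_dn) = (0.3772−0.7831)/(113.0300−68.5300) = -0.0091. V = [p*·0.3772 + (1−p*)·0.7831]/1.13 = 0.4344. B = V − Δ·S = 1.2463.
Root portfolio cost Δ·89+B reproduces V0=0.4344.

(0,0): Delta=-0.0091 Bond=1.2463
(1,0): Delta=0.0000 Bond=0.7831
(1,1): Delta=-0.0113 Bond=1.6515
(2,0): Delta=0.0000 Bond=0.8850
(2,1): Delta=0.0000 Bond=0.8850
(2,2): Delta=-0.0139 Bond=2.2478
V0=0.4344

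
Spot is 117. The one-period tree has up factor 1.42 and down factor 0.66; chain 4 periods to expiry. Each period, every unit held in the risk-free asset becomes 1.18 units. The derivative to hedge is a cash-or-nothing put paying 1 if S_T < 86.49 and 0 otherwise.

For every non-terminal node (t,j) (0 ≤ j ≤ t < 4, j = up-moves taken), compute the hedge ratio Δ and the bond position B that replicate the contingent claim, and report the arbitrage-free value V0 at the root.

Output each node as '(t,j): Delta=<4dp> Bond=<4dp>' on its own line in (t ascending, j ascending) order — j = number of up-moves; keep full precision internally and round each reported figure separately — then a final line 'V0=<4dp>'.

Since d<R<u, set p* = (R−d)/(u−d) = 0.6842; price each node as the discounted p*-expectation of its children.
Payoff layer (t=4): V(4,0)=1.0000, V(4,1)=1.0000, V(4,2)=0.0000, V(4,3)=0.0000, V(4,4)=0.0000
Node (3,0) S=33.6370: V=(p*·1.0000+(1−p*)·1.0000)/1.18=0.8475; Δ=(1.0000−1.0000)/(47.7646−22.2004)=0.0000; B=V−Δ·S=0.8475
Node (3,1) S=72.3706: V=(p*·0.0000+(1−p*)·1.0000)/1.18=0.2676; Δ=(0.0000−1.0000)/(102.7662−47.7646)=-0.0182; B=V−Δ·S=1.5834
Node (3,2) S=155.7064: V=(p*·0.0000+(1−p*)·0.0000)/1.18=0.0000; Δ=(0.0000−0.0000)/(221.1031−102.7662)=0.0000; B=V−Δ·S=0.0000
Node (3,3) S=335.0047: V=(p*·0.0000+(1−p*)·0.0000)/1.18=0.0000; Δ=(0.0000−0.0000)/(475.7067−221.1031)=0.0000; B=V−Δ·S=0.0000
Node (2,0) S=50.9652: V=(p*·0.2676+(1−p*)·0.8475)/1.18=0.3820; Δ=(0.2676−0.8475)/(72.3706−33.6370)=-0.0150; B=V−Δ·S=1.1449
Node (2,1) S=109.6524: V=(p*·0.0000+(1−p*)·0.2676)/1.18=0.0716; Δ=(0.0000−0.2676)/(155.7064−72.3706)=-0.0032; B=V−Δ·S=0.4237
Node (2,2) S=235.9188: V=(p*·0.0000+(1−p*)·0.0000)/1.18=0.0000; Δ=(0.0000−0.0000)/(335.0047−155.7064)=0.0000; B=V−Δ·S=0.0000
Node (1,0) S=77.2200: V=(p*·0.0716+(1−p*)·0.3820)/1.18=0.1438; Δ=(0.0716−0.3820)/(109.6524−50.9652)=-0.0053; B=V−Δ·S=0.5521
Node (1,1) S=166.1400: V=(p*·0.0000+(1−p*)·0.0716)/1.18=0.0192; Δ=(0.0000−0.0716)/(235.9188−109.6524)=-0.0006; B=V−Δ·S=0.1134
Node (0,0) S=117.0000: V=(p*·0.0192+(1−p*)·0.1438)/1.18=0.0496; Δ=(0.0192−0.1438)/(166.1400−77.2200)=-0.0014; B=V−Δ·S=0.2135
Each (Δ,B) replicates both successor values, so the strategy is self-financing and V0 is arbitrage-free.

(0,0): Delta=-0.0014 Bond=0.2135
(1,0): Delta=-0.0053 Bond=0.5521
(1,1): Delta=-0.0006 Bond=0.1134
(2,0): Delta=-0.0150 Bond=1.1449
(2,1): Delta=-0.0032 Bond=0.4237
(2,2): Delta=0.0000 Bond=0.0000
(3,0): Delta=0.0000 Bond=0.8475
(3,1): Delta=-0.0182 Bond=1.5834
(3,2): Delta=0.0000 Bond=0.0000
(3,3): Delta=0.0000 Bond=0.0000
V0=0.0496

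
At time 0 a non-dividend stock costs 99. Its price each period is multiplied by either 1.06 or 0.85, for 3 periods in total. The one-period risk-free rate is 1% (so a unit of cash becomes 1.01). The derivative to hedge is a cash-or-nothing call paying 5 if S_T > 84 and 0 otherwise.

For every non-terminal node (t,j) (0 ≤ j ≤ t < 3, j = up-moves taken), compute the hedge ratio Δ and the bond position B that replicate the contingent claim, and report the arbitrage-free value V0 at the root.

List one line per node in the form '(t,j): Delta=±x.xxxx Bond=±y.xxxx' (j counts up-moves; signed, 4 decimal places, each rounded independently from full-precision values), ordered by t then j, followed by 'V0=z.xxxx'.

Since d<R<u, set p* = (R−d)/(u−d) = 0.7619; price each node as the discounted p*-expectation of its children.
At expiry t=3: V(3,0)=0.0000, V(3,1)=0.0000, V(3,2)=5.0000, V(3,3)=5.0000
(2,0): S=71.5275. Δ = (V_up−V_dn)/(S_up−S_dn) = (0.0000−0.0000)/(75.8191−60.7984) = 0.0000. V = [p*·0.0000 + (1−p*)·0.0000]/1.01 = 0.0000. B = V − Δ·S = 0.0000.
(2,1): S=89.1990. Δ = (V_up−V_dn)/(S_up−S_dn) = (5.0000−0.0000)/(94.5509−75.8192) = 0.2669. V = [p*·5.0000 + (1−p*)·0.0000]/1.01 = 3.7718. B = V − Δ·S = -20.0377.
(2,2): S=111.2364. Δ = (V_up−V_dn)/(S_up−S_dn) = (5.0000−5.0000)/(117.9106−94.5509) = 0.0000. V = [p*·5.0000 + (1−p*)·5.0000]/1.01 = 4.9505. B = V − Δ·S = 4.9505.
(1,0): S=84.1500. Δ = (V_up−V_dn)/(S_up−S_dn) = (3.7718−0.0000)/(89.1990−71.5275) = 0.2134. V = [p*·3.7718 + (1−p*)·0.0000]/1.01 = 2.8453. B = V − Δ·S = -15.1157.
(1,1): S=104.9400. Δ = (V_up−V_dn)/(S_up−S_dn) = (4.9505−3.7718)/(111.2364−89.1990) = 0.0535. V = [p*·4.9505 + (1−p*)·3.7718]/1.01 = 4.6236. B = V − Δ·S = -0.9892.
(0,0): S=99.0000. Δ = (V_up−V_dn)/(S_up−S_dn) = (4.6236−2.8453)/(104.9400−84.1500) = 0.0855. V = [p*·4.6236 + (1−p*)·2.8453]/1.01 = 4.1586. B = V − Δ·S = -4.3095.
Check: Δ(0,0)·S0 + B(0,0) = 4.1586 = V0.

(0,0): Delta=0.0855 Bond=-4.3095
(1,0): Delta=0.2134 Bond=-15.1157
(1,1): Delta=0.0535 Bond=-0.9892
(2,0): Delta=0.0000 Bond=0.0000
(2,1): Delta=0.2669 Bond=-20.0377
(2,2): Delta=0.0000 Bond=4.9505
V0=4.1586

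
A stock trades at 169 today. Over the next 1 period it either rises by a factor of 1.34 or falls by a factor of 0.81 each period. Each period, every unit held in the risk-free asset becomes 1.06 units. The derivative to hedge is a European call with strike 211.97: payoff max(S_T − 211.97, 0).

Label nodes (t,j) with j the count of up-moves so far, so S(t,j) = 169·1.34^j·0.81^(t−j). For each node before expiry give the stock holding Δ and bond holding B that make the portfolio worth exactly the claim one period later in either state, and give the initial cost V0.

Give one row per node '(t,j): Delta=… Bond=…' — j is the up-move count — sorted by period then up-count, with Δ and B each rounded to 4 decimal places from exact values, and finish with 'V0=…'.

The replicating-portfolio and risk-neutral prices coincide; use p* = (1.06−0.81)/(1.34−0.81) = 0.4717 for the latter.
Payoff layer (t=1): V(1,0)=0.0000, V(1,1)=14.4900
(0,0): S=169.0000. Δ = (V_up−V_dn)/(S_up−S_dn) = (14.4900−0.0000)/(226.4600−136.8900) = 0.1618. V = [p*·14.4900 + (1−p*)·0.0000]/1.06 = 6.4480. B = V − Δ·S = -20.8916.
Each (Δ,B) replicates both successor values, so the strategy is self-financing and V0 is arbitrage-free.

(0,0): Delta=0.1618 Bond=-20.8916
V0=6.4480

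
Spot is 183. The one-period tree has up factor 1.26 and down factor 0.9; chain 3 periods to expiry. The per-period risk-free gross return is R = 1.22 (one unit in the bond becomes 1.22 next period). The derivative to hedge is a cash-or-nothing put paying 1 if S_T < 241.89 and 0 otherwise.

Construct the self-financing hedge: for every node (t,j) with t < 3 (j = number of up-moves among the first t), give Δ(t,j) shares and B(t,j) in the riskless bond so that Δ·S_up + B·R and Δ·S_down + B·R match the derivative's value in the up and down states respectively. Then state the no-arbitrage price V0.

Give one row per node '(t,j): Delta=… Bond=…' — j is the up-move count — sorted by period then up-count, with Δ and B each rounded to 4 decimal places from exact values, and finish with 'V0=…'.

No-arbitrage ⇒ martingale measure with p* = (R−d)/(u−d) = 0.8889.
Terminal values V(3,·): V(3,0)=1.0000, V(3,1)=1.0000, V(3,2)=0.0000, V(3,3)=0.0000
(2,0): S=148.2300. Δ = (V_up−V_dn)/(S_up−S_dn) = (1.0000−1.0000)/(186.7698−133.4070) = 0.0000. V = [p*·1.0000 + (1−p*)·1.0000]/1.22 = 0.8197. B = V − Δ·S = 0.8197.
(2,1): S=207.5220. Δ = (V_up−V_dn)/(S_up−S_dn) = (0.0000−1.0000)/(261.4777−186.7698) = -0.0134. V = [p*·0.0000 + (1−p*)·1.0000]/1.22 = 0.0911. B = V − Δ·S = 2.8689.
(2,2): S=290.5308. Δ = (V_up−V_dn)/(S_up−S_dn) = (0.0000−0.0000)/(366.0688−261.4777) = 0.0000. V = [p*·0.0000 + (1−p*)·0.0000]/1.22 = 0.0000. B = V − Δ·S = 0.0000.
(1,0): S=164.7000. Δ = (V_up−V_dn)/(S_up−S_dn) = (0.0911−0.8197)/(207.5220−148.2300) = -0.0123. V = [p*·0.0911 + (1−p*)·0.8197]/1.22 = 0.1410. B = V − Δ·S = 2.1649.
(1,1): S=230.5800. Δ = (V_up−V_dn)/(S_up−S_dn) = (0.0000−0.0911)/(290.5308−207.5220) = -0.0011. V = [p*·0.0000 + (1−p*)·0.0911]/1.22 = 0.0083. B = V − Δ·S = 0.2613.
(0,0): S=183.0000. Δ = (V_up−V_dn)/(S_up−S_dn) = (0.0083−0.1410)/(230.5800−164.7000) = -0.0020. V = [p*·0.0083 + (1−p*)·0.1410]/1.22 = 0.0189. B = V − Δ·S = 0.3875.
Each (Δ,B) replicates both successor values, so the strategy is self-financing and V0 is arbitrage-free.

(0,0): Delta=-0.0020 Bond=0.3875
(1,0): Delta=-0.0123 Bond=2.1649
(1,1): Delta=-0.0011 Bond=0.2613
(2,0): Delta=0.0000 Bond=0.8197
(2,1): Delta=-0.0134 Bond=2.8689
(2,2): Delta=0.0000 Bond=0.0000
V0=0.0189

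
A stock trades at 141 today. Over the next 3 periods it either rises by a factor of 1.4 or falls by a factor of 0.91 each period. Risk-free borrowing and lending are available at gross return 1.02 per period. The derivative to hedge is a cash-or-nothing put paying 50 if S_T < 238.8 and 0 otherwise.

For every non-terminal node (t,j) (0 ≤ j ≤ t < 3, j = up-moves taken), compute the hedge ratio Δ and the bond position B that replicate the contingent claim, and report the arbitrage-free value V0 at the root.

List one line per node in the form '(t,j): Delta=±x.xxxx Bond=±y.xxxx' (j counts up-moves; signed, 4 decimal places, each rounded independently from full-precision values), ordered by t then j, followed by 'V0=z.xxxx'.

No-arbitrage ⇒ martingale measure with p* = (R−d)/(u−d) = 0.2245.
Terminal payoffs: V(3,0)=50.0000, V(3,1)=50.0000, V(3,2)=0.0000, V(3,3)=0.0000
Node (2,0) S=116.7621: V=(p*·50.0000+(1−p*)·50.0000)/1.02=49.0196; Δ=(50.0000−50.0000)/(163.4669−106.2535)=0.0000; B=V−Δ·S=49.0196
Node (2,1) S=179.6340: V=(p*·0.0000+(1−p*)·50.0000)/1.02=38.0152; Δ=(0.0000−50.0000)/(251.4876−163.4669)=-0.5680; B=V−Δ·S=140.0560
Node (2,2) S=276.3600: V=(p*·0.0000+(1−p*)·0.0000)/1.02=0.0000; Δ=(0.0000−0.0000)/(386.9040−251.4876)=0.0000; B=V−Δ·S=0.0000
Node (1,0) S=128.3100: V=(p*·38.0152+(1−p*)·49.0196)/1.02=45.6365; Δ=(38.0152−49.0196)/(179.6340−116.7621)=-0.1750; B=V−Δ·S=68.0945
Node (1,1) S=197.4000: V=(p*·0.0000+(1−p*)·38.0152)/1.02=28.9031; Δ=(0.0000−38.0152)/(276.3600−179.6340)=-0.3930; B=V−Δ·S=106.4852
Node (0,0) S=141.0000: V=(p*·28.9031+(1−p*)·45.6365)/1.02=41.0589; Δ=(28.9031−45.6365)/(197.4000−128.3100)=-0.2422; B=V−Δ·S=75.2086
Self-financing check: at every node Δ·S+B equals the discounted successor values.

(0,0): Delta=-0.2422 Bond=75.2086
(1,0): Delta=-0.1750 Bond=68.0945
(1,1): Delta=-0.3930 Bond=106.4852
(2,0): Delta=0.0000 Bond=49.0196
(2,1): Delta=-0.5680 Bond=140.0560
(2,2): Delta=0.0000 Bond=0.0000
V0=41.0589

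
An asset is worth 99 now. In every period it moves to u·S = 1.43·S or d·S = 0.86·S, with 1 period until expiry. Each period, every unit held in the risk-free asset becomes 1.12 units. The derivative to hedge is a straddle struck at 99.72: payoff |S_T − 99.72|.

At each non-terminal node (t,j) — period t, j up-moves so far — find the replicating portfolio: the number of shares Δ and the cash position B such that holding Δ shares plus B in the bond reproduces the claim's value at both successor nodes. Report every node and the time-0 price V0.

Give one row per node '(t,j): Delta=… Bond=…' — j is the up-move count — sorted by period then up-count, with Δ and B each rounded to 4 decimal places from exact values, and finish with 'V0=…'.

(0,0): Delta=0.4833 Bond=-23.7180
V0=24.1241

The replicating-portfolio and risk-neutral prices coincide; use p* = (1.12−0.86)/(1.43−0.86) = 0.4561 for the latter.
Terminal payoffs: V(1,0)=14.5800, V(1,1)=41.8500
(0,0): S=99.0000. Δ = (V_up−V_dn)/(S_up−S_dn) = (41.8500−14.5800)/(141.5700−85.1400) = 0.4833. V = [p*·41.8500 + (1−p*)·14.5800]/1.12 = 24.1241. B = V − Δ·S = -23.7180.
The time-0 hedge costs 24.1241, which is the no-arbitrage price.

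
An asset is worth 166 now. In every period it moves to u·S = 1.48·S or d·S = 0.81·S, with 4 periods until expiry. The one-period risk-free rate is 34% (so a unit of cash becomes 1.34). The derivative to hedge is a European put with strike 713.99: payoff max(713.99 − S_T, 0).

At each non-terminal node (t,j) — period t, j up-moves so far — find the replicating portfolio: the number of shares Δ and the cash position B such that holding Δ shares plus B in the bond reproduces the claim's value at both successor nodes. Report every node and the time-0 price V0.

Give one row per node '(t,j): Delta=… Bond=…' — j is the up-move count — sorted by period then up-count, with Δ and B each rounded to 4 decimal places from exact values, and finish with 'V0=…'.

Under the risk-neutral measure, an up-move has probability p* = (R−d)/(u−d) = 0.7910 and values discount at R = 1.34.
At expiry t=4: V(4,0)=642.5324, V(4,1)=583.4256, V(4,2)=475.4278, V(4,3)=278.0986, V(4,4)=0.0000
(3,0): S=88.2192. Δ = (V_up−V_dn)/(S_up−S_dn) = (583.4256−642.5324)/(130.5644−71.4576) = -1.0000. V = [p*·583.4256 + (1−p*)·642.5324]/1.34 = 444.6092. B = V − Δ·S = 532.8284.
(3,1): S=161.1906. Δ = (V_up−V_dn)/(S_up−S_dn) = (475.4278−583.4256)/(238.5622−130.5644) = -1.0000. V = [p*·475.4278 + (1−p*)·583.4256]/1.34 = 371.6377. B = V − Δ·S = 532.8284.
(3,2): S=294.5212. Δ = (V_up−V_dn)/(S_up−S_dn) = (278.0986−475.4278)/(435.8914−238.5622) = -1.0000. V = [p*·278.0986 + (1−p*)·475.4278]/1.34 = 238.3072. B = V − Δ·S = 532.8284.
(3,3): S=538.1375. Δ = (V_up−V_dn)/(S_up−S_dn) = (0.0000−278.0986)/(796.4435−435.8914) = -0.7713. V = [p*·0.0000 + (1−p*)·278.0986]/1.34 = 43.3658. B = V − Δ·S = 458.4384.
(2,0): S=108.9126. Δ = (V_up−V_dn)/(S_up−S_dn) = (371.6377−444.6092)/(161.1906−88.2192) = -1.0000. V = [p*·371.6377 + (1−p*)·444.6092]/1.34 = 288.7205. B = V − Δ·S = 397.6331.
(2,1): S=199.0008. Δ = (V_up−V_dn)/(S_up−S_dn) = (238.3072−371.6377)/(294.5212−161.1906) = -1.0000. V = [p*·238.3072 + (1−p*)·371.6377]/1.34 = 198.6323. B = V − Δ·S = 397.6331.
(2,2): S=363.6064. Δ = (V_up−V_dn)/(S_up−S_dn) = (43.3658−238.3072)/(538.1375−294.5212) = -0.8002. V = [p*·43.3658 + (1−p*)·238.3072]/1.34 = 62.7611. B = V − Δ·S = 353.7183.
(1,0): S=134.4600. Δ = (V_up−V_dn)/(S_up−S_dn) = (198.6323−288.7205)/(199.0008−108.9126) = -1.0000. V = [p*·198.6323 + (1−p*)·288.7205]/1.34 = 162.2811. B = V − Δ·S = 296.7411.
(1,1): S=245.6800. Δ = (V_up−V_dn)/(S_up−S_dn) = (62.7611−198.6323)/(363.6064−199.0008) = -0.8254. V = [p*·62.7611 + (1−p*)·198.6323]/1.34 = 68.0239. B = V − Δ·S = 270.8168.
(0,0): S=166.0000. Δ = (V_up−V_dn)/(S_up−S_dn) = (68.0239−162.2811)/(245.6800−134.4600) = -0.8475. V = [p*·68.0239 + (1−p*)·162.2811]/1.34 = 65.4623. B = V − Δ·S = 206.1447.
Each (Δ,B) replicates both successor values, so the strategy is self-financing and V0 is arbitrage-free.

(0,0): Delta=-0.8475 Bond=206.1447
(1,0): Delta=-1.0000 Bond=296.7411
(1,1): Delta=-0.8254 Bond=270.8168
(2,0): Delta=-1.0000 Bond=397.6331
(2,1): Delta=-1.0000 Bond=397.6331
(2,2): Delta=-0.8002 Bond=353.7183
(3,0): Delta=-1.0000 Bond=532.8284
(3,1): Delta=-1.0000 Bond=532.8284
(3,2): Delta=-1.0000 Bond=532.8284
(3,3): Delta=-0.7713 Bond=458.4384
V0=65.4623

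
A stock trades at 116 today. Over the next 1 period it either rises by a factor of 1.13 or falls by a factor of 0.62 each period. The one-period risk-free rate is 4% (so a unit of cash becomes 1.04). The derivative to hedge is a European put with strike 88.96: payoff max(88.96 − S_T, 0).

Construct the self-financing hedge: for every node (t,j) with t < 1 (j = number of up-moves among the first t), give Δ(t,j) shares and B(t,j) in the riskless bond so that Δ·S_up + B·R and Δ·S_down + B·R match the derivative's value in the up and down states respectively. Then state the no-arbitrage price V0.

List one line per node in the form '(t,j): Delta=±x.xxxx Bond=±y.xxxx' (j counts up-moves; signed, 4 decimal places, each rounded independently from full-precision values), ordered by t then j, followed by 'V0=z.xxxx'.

The replicating-portfolio and risk-neutral prices coincide; use p* = (1.04−0.62)/(1.13−0.62) = 0.8235 for the latter.
Terminal payoffs: V(1,0)=17.0400, V(1,1)=0.0000
Node (0,0) S=116.0000: V=(p*·0.0000+(1−p*)·17.0400)/1.04=2.8914; Δ=(0.0000−17.0400)/(131.0800−71.9200)=-0.2880; B=V−Δ·S=36.3032
Check: Δ(0,0)·S0 + B(0,0) = 2.8914 = V0.

(0,0): Delta=-0.2880 Bond=36.3032
V0=2.8914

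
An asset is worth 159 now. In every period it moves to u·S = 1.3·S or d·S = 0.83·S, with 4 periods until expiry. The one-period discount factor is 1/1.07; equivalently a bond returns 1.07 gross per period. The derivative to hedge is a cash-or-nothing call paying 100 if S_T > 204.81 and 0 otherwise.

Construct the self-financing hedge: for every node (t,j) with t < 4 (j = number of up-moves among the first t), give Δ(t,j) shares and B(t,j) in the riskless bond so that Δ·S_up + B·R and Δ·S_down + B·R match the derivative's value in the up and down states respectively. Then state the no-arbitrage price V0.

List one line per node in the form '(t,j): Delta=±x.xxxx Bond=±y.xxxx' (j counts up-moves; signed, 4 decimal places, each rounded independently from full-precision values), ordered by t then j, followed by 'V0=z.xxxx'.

(0,0): Delta=0.4181 Bond=-41.4152
(1,0): Delta=0.3672 Bond=-37.5886
(1,1): Delta=0.4493 Bond=-50.7596
(2,0): Delta=0.0000 Bond=0.0000
(2,1): Delta=0.5919 Bond=-78.7637
(2,2): Delta=0.3621 Bond=-30.8807
(3,0): Delta=0.0000 Bond=0.0000
(3,1): Delta=0.0000 Bond=0.0000
(3,2): Delta=0.9540 Bond=-165.0428
(3,3): Delta=0.0000 Bond=93.4579
V0=25.0706

The replicating-portfolio and risk-neutral prices coincide; use p* = (1.07−0.83)/(1.3−0.83) = 0.5106 for the latter.
At expiry t=4: V(4,0)=0.0000, V(4,1)=0.0000, V(4,2)=0.0000, V(4,3)=100.0000, V(4,4)=100.0000
(3,0): S=90.9141. Δ = (V_up−V_dn)/(S_up−S_dn) = (0.0000−0.0000)/(118.1884−75.4587) = 0.0000. V = [p*·0.0000 + (1−p*)·0.0000]/1.07 = 0.0000. B = V − Δ·S = 0.0000.
(3,1): S=142.3956. Δ = (V_up−V_dn)/(S_up−S_dn) = (0.0000−0.0000)/(185.1143−118.1884) = 0.0000. V = [p*·0.0000 + (1−p*)·0.0000]/1.07 = 0.0000. B = V − Δ·S = 0.0000.
(3,2): S=223.0293. Δ = (V_up−V_dn)/(S_up−S_dn) = (100.0000−0.0000)/(289.9381−185.1143) = 0.9540. V = [p*·100.0000 + (1−p*)·0.0000]/1.07 = 47.7232. B = V − Δ·S = -165.0428.
(3,3): S=349.3230. Δ = (V_up−V_dn)/(S_up−S_dn) = (100.0000−100.0000)/(454.1199−289.9381) = 0.0000. V = [p*·100.0000 + (1−p*)·100.0000]/1.07 = 93.4579. B = V − Δ·S = 93.4579.
(2,0): S=109.5351. Δ = (V_up−V_dn)/(S_up−S_dn) = (0.0000−0.0000)/(142.3956−90.9141) = 0.0000. V = [p*·0.0000 + (1−p*)·0.0000]/1.07 = 0.0000. B = V − Δ·S = 0.0000.
(2,1): S=171.5610. Δ = (V_up−V_dn)/(S_up−S_dn) = (47.7232−0.0000)/(223.0293−142.3956) = 0.5919. V = [p*·47.7232 + (1−p*)·0.0000]/1.07 = 22.7750. B = V − Δ·S = -78.7637.
(2,2): S=268.7100. Δ = (V_up−V_dn)/(S_up−S_dn) = (93.4579−47.7232)/(349.3230−223.0293) = 0.3621. V = [p*·93.4579 + (1−p*)·47.7232]/1.07 = 66.4272. B = V − Δ·S = -30.8807.
(1,0): S=131.9700. Δ = (V_up−V_dn)/(S_up−S_dn) = (22.7750−0.0000)/(171.5610−109.5351) = 0.3672. V = [p*·22.7750 + (1−p*)·0.0000]/1.07 = 10.8690. B = V − Δ·S = -37.5886.
(1,1): S=206.7000. Δ = (V_up−V_dn)/(S_up−S_dn) = (66.4272−22.7750)/(268.7100−171.5610) = 0.4493. V = [p*·66.4272 + (1−p*)·22.7750]/1.07 = 42.1173. B = V − Δ·S = -50.7596.
(0,0): S=159.0000. Δ = (V_up−V_dn)/(S_up−S_dn) = (42.1173−10.8690)/(206.7000−131.9700) = 0.4181. V = [p*·42.1173 + (1−p*)·10.8690]/1.07 = 25.0706. B = V − Δ·S = -41.4152.
Each (Δ,B) replicates both successor values, so the strategy is self-financing and V0 is arbitrage-free.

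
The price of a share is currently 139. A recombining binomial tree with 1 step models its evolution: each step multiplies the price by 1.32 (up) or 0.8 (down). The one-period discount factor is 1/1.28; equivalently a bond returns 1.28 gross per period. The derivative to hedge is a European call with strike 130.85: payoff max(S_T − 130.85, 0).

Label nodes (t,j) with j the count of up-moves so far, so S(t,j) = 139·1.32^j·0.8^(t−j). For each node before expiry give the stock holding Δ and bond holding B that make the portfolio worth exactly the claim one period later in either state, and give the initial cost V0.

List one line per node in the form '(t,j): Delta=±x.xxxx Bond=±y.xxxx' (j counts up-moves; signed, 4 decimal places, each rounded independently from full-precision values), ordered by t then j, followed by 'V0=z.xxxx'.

(0,0): Delta=0.7281 Bond=-63.2572
V0=37.9543

Since d<R<u, set p* = (R−d)/(u−d) = 0.9231; price each node as the discounted p*-expectation of its children.
Terminal values V(1,·): V(1,0)=0.0000, V(1,1)=52.6300
(0,0): S=139.0000. Δ = (V_up−V_dn)/(S_up−S_dn) = (52.6300−0.0000)/(183.4800−111.2000) = 0.7281. V = [p*·52.6300 + (1−p*)·0.0000]/1.28 = 37.9543. B = V − Δ·S = -63.2572.
Check: Δ(0,0)·S0 + B(0,0) = 37.9543 = V0.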